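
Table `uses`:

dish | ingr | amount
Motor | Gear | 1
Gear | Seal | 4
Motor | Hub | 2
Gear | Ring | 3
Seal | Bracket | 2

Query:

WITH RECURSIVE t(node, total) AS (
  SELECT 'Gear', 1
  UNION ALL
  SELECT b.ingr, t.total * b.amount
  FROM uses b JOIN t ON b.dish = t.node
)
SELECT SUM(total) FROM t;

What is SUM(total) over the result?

16

Base: (Gear, total=1).
Iteration 1: components of {Gear} -> Ring = 1*3 = 3, Seal = 1*4 = 4.
Iteration 2: components of {Ring,Seal} -> Bracket = 4*2 = 8.
Iteration 3: no further components; recursion stops.
SUM(total) = 1 + 4 + 3 + 8 = 16.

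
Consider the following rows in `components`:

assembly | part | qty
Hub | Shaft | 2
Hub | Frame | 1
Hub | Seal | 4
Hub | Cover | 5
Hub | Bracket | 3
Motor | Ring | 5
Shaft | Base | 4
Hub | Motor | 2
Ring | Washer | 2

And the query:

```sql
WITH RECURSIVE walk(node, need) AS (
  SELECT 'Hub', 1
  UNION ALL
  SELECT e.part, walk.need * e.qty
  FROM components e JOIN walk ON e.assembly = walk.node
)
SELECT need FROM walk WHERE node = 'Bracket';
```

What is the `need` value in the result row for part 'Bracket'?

Base: (Hub, need=1).
Iteration 1: components of {Hub} -> Bracket = 1*3 = 3, Cover = 1*5 = 5, Frame = 1*1 = 1, Motor = 1*2 = 2, Seal = 1*4 = 4, Shaft = 1*2 = 2.
Iteration 2: components of {Bracket,Cover,Frame,Motor,Seal,Shaft} -> Base = 2*4 = 8, Ring = 2*5 = 10.
Iteration 3: components of {Base,Ring} -> Washer = 10*2 = 20.
Iteration 4: no further components; recursion stops.

3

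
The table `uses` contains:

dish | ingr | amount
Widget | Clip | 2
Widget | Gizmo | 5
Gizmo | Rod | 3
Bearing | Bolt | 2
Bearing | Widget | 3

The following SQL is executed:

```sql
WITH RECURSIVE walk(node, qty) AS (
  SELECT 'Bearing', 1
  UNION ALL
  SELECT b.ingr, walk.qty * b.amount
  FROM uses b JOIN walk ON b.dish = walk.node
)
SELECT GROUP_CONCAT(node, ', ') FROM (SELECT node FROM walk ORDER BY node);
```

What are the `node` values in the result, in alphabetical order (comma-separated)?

Base: (Bearing, qty=1).
Iteration 1: components of {Bearing} -> Bolt = 1*2 = 2, Widget = 1*3 = 3.
Iteration 2: components of {Bolt,Widget} -> Clip = 3*2 = 6, Gizmo = 3*5 = 15.
Iteration 3: components of {Clip,Gizmo} -> Rod = 15*3 = 45.
Iteration 4: no further components; recursion stops.

Bearing, Bolt, Clip, Gizmo, Rod, Widget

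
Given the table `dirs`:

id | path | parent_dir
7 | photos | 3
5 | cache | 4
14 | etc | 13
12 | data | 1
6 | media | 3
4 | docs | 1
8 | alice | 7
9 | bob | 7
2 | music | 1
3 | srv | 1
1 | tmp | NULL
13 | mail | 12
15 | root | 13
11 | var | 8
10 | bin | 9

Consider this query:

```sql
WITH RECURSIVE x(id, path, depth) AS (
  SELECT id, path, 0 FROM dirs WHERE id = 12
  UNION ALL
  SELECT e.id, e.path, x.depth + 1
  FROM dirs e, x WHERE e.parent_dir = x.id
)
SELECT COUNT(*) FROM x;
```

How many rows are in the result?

Base: id=12 (data) at depth 0.
Iteration 1: rows with parent_dir in {12} -> mail (id 13, depth 1).
Iteration 2: rows with parent_dir in {13} -> etc (id 14, depth 2), root (id 15, depth 2).
Iteration 3: no rows with parent_dir in {14,15}; recursion stops.
Total rows emitted: 4.

4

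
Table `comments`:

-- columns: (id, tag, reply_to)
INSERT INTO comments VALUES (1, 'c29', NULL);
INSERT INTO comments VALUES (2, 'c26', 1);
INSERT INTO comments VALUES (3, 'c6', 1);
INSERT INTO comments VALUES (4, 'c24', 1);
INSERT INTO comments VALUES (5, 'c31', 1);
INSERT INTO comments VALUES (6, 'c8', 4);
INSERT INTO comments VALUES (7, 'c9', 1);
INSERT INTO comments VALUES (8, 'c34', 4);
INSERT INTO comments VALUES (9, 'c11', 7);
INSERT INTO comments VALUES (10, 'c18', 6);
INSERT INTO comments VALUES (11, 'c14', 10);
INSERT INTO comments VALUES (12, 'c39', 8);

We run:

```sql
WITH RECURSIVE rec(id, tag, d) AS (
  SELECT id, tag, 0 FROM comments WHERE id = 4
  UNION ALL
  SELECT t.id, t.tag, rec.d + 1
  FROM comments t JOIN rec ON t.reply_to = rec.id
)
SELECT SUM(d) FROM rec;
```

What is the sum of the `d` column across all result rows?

Base: id=4 (c24) at d 0.
Iteration 1: rows with reply_to in {4} -> c8 (id 6, d 1), c34 (id 8, d 1).
Iteration 2: rows with reply_to in {6,8} -> c18 (id 10, d 2), c39 (id 12, d 2).
Iteration 3: rows with reply_to in {10,12} -> c14 (id 11, d 3).
Iteration 4: no rows with reply_to in {11}; recursion stops.
SUM(d) = 0 + 1 + 1 + 2 + 2 + 3 = 9.

9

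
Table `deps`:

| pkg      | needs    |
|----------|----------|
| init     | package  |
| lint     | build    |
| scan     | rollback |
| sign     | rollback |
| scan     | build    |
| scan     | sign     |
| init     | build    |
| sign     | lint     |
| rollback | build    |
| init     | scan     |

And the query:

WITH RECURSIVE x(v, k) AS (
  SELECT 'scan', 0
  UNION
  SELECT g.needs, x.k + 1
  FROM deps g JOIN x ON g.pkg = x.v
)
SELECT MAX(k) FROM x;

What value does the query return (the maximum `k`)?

3

Base: (scan, k=0).
Iteration 1: edges from {scan} -> (build, k=1), (rollback, k=1), (sign, k=1).
Iteration 2: edges from {build,rollback,sign} -> (build, k=2), (lint, k=2), (rollback, k=2).
Iteration 3: edges from {build,lint,rollback} -> (build, k=3). [UNION drops 1 duplicate row(s)]
Iteration 4: no outgoing edges from {build}; recursion stops.
k values: 0, 1, 1, 1, 2, 2, 2, 3; the maximum is 3.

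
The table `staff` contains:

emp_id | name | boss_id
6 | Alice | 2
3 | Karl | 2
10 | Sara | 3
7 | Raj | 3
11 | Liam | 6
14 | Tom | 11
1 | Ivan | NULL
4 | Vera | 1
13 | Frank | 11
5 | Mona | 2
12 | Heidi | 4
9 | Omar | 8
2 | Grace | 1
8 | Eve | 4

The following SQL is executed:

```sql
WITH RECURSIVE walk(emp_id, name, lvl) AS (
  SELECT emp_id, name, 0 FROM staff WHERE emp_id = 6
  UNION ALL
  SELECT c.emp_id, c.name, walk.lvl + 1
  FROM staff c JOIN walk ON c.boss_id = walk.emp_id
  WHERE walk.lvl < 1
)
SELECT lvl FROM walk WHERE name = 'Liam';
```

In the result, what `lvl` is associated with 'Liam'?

Base: emp_id=6 (Alice) at lvl 0.
Iteration 1: rows with boss_id in {6} -> Liam (id 11, lvl 1).
Iteration 2: lvl < 1 fails for all current rows; recursion stops.

1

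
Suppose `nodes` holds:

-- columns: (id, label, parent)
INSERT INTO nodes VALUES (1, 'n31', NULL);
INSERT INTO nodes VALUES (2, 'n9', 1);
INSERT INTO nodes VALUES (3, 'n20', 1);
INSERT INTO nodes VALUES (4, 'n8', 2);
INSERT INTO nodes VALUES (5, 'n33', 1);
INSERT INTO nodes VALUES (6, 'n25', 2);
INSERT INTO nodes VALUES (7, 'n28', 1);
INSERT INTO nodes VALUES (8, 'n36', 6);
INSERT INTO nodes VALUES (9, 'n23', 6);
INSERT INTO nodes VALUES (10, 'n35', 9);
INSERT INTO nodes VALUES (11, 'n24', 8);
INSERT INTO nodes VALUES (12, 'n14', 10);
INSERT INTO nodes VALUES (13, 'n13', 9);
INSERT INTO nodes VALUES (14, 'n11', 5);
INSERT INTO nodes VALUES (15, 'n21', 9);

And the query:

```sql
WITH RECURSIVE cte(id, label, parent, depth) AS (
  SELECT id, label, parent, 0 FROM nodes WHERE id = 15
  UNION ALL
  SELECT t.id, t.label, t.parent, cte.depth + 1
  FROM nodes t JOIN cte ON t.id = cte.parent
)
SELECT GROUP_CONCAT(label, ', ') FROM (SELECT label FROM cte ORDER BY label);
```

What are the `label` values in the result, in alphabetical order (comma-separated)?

Base: id=15 (n21), parent=9, depth 0.
Iteration 1: join on id=9 -> n23 (id 9, parent=6, depth 1).
Iteration 2: join on id=6 -> n25 (id 6, parent=2, depth 2).
Iteration 3: join on id=2 -> n9 (id 2, parent=1, depth 3).
Iteration 4: join on id=1 -> n31 (id 1, parent=NULL, depth 4).
Iteration 5: parent is NULL; no match; recursion stops.

n21, n23, n25, n31, n9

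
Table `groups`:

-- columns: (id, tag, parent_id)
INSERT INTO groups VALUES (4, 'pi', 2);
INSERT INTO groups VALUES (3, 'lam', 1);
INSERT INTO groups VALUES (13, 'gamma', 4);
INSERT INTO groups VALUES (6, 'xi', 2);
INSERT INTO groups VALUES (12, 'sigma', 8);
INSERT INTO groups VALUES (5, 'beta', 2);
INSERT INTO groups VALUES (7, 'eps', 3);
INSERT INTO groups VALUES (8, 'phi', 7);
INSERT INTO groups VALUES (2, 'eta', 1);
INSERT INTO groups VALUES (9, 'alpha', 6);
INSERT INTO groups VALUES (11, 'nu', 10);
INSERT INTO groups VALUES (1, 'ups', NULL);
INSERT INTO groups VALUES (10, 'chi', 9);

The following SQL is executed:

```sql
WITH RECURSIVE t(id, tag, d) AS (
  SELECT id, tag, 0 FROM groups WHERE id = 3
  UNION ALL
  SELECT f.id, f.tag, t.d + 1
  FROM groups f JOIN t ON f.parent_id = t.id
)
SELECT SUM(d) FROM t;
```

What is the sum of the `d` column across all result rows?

Base: id=3 (lam) at d 0.
Iteration 1: rows with parent_id in {3} -> eps (id 7, d 1).
Iteration 2: rows with parent_id in {7} -> phi (id 8, d 2).
Iteration 3: rows with parent_id in {8} -> sigma (id 12, d 3).
Iteration 4: no rows with parent_id in {12}; recursion stops.
SUM(d) = 0 + 1 + 2 + 3 = 6.

6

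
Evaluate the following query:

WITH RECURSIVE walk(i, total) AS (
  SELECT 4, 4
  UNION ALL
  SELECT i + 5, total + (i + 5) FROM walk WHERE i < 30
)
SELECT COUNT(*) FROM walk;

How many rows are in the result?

Base: i=4, total=4.
Iteration 1: 4 < 30 holds -> i = 4 + 5 = 9, total = 4 + 9 = 13.
Iteration 2: 9 < 30 holds -> i = 9 + 5 = 14, total = 13 + 14 = 27.
Iteration 3: 14 < 30 holds -> i = 14 + 5 = 19, total = 27 + 19 = 46.
Iteration 4: 19 < 30 holds -> i = 19 + 5 = 24, total = 46 + 24 = 70.
Iteration 5: 24 < 30 holds -> i = 24 + 5 = 29, total = 70 + 29 = 99.
Iteration 6: 29 < 30 holds -> i = 29 + 5 = 34, total = 99 + 34 = 133.
Iteration 7: 34 < 30 fails; recursion stops.
Total rows emitted: 7.

7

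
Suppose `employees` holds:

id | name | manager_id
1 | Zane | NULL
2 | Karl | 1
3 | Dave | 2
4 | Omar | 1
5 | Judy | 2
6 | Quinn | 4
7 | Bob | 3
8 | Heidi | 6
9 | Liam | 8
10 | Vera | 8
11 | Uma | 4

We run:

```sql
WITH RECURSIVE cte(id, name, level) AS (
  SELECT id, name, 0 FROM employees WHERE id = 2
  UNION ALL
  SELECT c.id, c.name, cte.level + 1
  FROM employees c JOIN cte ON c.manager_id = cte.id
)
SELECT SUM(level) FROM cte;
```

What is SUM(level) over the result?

Base: id=2 (Karl) at level 0.
Iteration 1: rows with manager_id in {2} -> Dave (id 3, level 1), Judy (id 5, level 1).
Iteration 2: rows with manager_id in {3,5} -> Bob (id 7, level 2).
Iteration 3: no rows with manager_id in {7}; recursion stops.
SUM(level) = 0 + 1 + 1 + 2 = 4.

4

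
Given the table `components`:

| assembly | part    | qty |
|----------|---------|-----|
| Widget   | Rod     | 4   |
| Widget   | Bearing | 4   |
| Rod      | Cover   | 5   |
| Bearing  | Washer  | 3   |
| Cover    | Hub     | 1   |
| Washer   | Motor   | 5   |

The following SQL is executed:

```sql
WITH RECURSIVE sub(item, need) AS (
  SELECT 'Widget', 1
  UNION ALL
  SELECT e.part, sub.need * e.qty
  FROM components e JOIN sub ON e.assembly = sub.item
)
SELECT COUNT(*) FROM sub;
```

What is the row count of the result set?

7

Base: (Widget, need=1).
Iteration 1: components of {Widget} -> Bearing = 1*4 = 4, Rod = 1*4 = 4.
Iteration 2: components of {Bearing,Rod} -> Cover = 4*5 = 20, Washer = 4*3 = 12.
Iteration 3: components of {Cover,Washer} -> Hub = 20*1 = 20, Motor = 12*5 = 60.
Iteration 4: no further components; recursion stops.
Total rows emitted: 7.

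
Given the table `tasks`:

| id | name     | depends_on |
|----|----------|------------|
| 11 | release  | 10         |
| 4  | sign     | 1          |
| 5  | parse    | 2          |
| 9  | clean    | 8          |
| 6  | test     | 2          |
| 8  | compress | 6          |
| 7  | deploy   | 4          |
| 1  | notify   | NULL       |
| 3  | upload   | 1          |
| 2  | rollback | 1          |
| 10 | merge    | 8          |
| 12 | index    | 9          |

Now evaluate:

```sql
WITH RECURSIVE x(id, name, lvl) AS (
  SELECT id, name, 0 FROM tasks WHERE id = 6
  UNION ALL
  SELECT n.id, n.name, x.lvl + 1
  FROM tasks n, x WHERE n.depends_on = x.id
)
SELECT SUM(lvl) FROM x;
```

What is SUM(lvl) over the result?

11

Base: id=6 (test) at lvl 0.
Iteration 1: rows with depends_on in {6} -> compress (id 8, lvl 1).
Iteration 2: rows with depends_on in {8} -> clean (id 9, lvl 2), merge (id 10, lvl 2).
Iteration 3: rows with depends_on in {9,10} -> release (id 11, lvl 3), index (id 12, lvl 3).
Iteration 4: no rows with depends_on in {11,12}; recursion stops.
SUM(lvl) = 0 + 1 + 2 + 2 + 3 + 3 = 11.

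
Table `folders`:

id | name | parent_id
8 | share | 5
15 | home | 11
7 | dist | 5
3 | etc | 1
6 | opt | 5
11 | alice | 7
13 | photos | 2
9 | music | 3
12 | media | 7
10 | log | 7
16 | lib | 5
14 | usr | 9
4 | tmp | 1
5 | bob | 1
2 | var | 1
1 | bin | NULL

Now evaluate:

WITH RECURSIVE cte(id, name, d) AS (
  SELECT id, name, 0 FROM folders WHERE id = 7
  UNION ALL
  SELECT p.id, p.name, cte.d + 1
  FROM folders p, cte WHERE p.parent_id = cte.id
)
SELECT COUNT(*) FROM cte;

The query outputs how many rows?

Base: id=7 (dist) at d 0.
Iteration 1: rows with parent_id in {7} -> log (id 10, d 1), alice (id 11, d 1), media (id 12, d 1).
Iteration 2: rows with parent_id in {10,11,12} -> home (id 15, d 2).
Iteration 3: no rows with parent_id in {15}; recursion stops.
Total rows emitted: 5.

5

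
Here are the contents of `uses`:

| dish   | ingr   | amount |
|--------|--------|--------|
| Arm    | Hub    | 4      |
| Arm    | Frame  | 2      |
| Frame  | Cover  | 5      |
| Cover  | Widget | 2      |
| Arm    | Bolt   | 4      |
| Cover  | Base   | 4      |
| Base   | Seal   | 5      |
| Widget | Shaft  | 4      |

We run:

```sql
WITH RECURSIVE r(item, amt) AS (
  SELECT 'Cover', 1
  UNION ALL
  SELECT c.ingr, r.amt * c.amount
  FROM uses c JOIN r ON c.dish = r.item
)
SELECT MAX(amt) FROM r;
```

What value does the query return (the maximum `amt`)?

20

Base: (Cover, amt=1).
Iteration 1: components of {Cover} -> Base = 1*4 = 4, Widget = 1*2 = 2.
Iteration 2: components of {Base,Widget} -> Seal = 4*5 = 20, Shaft = 2*4 = 8.
Iteration 3: no further components; recursion stops.
amt values: 1, 2, 4, 8, 20; the maximum is 20.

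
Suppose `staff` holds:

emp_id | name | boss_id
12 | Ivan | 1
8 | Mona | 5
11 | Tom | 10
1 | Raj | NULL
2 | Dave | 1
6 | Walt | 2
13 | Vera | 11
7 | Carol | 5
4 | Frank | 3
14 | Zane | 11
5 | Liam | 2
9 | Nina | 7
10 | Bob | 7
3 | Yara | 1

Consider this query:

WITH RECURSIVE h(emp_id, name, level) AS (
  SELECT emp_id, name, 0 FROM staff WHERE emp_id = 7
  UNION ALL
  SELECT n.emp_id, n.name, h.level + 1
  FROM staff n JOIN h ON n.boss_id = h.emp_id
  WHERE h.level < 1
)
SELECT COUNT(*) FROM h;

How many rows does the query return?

Base: emp_id=7 (Carol) at level 0.
Iteration 1: rows with boss_id in {7} -> Nina (id 9, level 1), Bob (id 10, level 1).
Iteration 2: level < 1 fails for all current rows; recursion stops.
Total rows emitted: 3.

3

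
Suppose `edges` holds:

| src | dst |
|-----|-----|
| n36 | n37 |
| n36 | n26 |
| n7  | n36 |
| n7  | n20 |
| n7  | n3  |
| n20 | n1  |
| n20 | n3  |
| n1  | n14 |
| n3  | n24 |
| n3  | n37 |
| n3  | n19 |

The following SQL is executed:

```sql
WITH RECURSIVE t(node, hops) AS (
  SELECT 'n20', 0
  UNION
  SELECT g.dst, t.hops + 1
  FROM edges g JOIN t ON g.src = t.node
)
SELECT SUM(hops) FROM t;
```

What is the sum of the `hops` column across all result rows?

Base: (n20, hops=0).
Iteration 1: edges from {n20} -> (n1, hops=1), (n3, hops=1).
Iteration 2: edges from {n1,n3} -> (n14, hops=2), (n19, hops=2), (n24, hops=2), (n37, hops=2).
Iteration 3: no outgoing edges from {n14,n19,n24,n37}; recursion stops.
SUM(hops) = 0 + 1 + 1 + 2 + 2 + 2 + 2 = 10.

10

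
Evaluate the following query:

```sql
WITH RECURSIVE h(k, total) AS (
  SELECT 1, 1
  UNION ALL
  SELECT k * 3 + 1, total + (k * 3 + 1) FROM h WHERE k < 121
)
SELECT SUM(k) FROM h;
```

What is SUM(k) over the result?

179

Base: k=1, total=1.
Iteration 1: 1 < 121 holds -> k = 1 * 3 + 1 = 4, total = 1 + 4 = 5.
Iteration 2: 4 < 121 holds -> k = 4 * 3 + 1 = 13, total = 5 + 13 = 18.
Iteration 3: 13 < 121 holds -> k = 13 * 3 + 1 = 40, total = 18 + 40 = 58.
Iteration 4: 40 < 121 holds -> k = 40 * 3 + 1 = 121, total = 58 + 121 = 179.
Iteration 5: 121 < 121 fails; recursion stops.
SUM(k) = 1 + 4 + 13 + 40 + 121 = 179.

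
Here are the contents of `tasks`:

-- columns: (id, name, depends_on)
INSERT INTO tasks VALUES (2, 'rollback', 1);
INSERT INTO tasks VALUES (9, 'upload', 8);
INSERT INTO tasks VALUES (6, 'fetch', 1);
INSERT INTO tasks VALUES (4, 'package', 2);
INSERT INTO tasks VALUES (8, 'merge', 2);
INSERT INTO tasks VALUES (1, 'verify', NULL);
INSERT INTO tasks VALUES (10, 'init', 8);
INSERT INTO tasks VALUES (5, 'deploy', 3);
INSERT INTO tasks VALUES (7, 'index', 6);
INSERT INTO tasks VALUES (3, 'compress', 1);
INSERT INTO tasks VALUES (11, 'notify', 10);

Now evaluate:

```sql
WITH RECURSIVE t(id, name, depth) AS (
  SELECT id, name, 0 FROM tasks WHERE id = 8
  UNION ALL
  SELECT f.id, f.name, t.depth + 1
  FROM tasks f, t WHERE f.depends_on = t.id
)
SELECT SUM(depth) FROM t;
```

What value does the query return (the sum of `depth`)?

Base: id=8 (merge) at depth 0.
Iteration 1: rows with depends_on in {8} -> upload (id 9, depth 1), init (id 10, depth 1).
Iteration 2: rows with depends_on in {9,10} -> notify (id 11, depth 2).
Iteration 3: no rows with depends_on in {11}; recursion stops.
SUM(depth) = 0 + 1 + 1 + 2 = 4.

4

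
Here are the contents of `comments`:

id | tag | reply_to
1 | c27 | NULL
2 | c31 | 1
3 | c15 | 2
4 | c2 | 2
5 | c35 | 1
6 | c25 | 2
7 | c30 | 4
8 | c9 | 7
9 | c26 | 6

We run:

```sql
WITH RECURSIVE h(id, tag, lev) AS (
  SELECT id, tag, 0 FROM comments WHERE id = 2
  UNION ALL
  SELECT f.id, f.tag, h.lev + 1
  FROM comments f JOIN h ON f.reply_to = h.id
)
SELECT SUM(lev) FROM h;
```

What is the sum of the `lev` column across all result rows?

Base: id=2 (c31) at lev 0.
Iteration 1: rows with reply_to in {2} -> c15 (id 3, lev 1), c2 (id 4, lev 1), c25 (id 6, lev 1).
Iteration 2: rows with reply_to in {3,4,6} -> c30 (id 7, lev 2), c26 (id 9, lev 2).
Iteration 3: rows with reply_to in {7,9} -> c9 (id 8, lev 3).
Iteration 4: no rows with reply_to in {8}; recursion stops.
SUM(lev) = 0 + 1 + 1 + 1 + 2 + 2 + 3 = 10.

10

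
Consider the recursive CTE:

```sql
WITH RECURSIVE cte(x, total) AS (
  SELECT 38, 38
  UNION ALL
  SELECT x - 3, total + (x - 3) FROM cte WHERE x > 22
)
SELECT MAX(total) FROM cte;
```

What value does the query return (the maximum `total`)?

Base: x=38, total=38.
Iteration 1: 38 > 22 holds -> x = 38 - 3 = 35, total = 38 + 35 = 73.
Iteration 2: 35 > 22 holds -> x = 35 - 3 = 32, total = 73 + 32 = 105.
Iteration 3: 32 > 22 holds -> x = 32 - 3 = 29, total = 105 + 29 = 134.
Iteration 4: 29 > 22 holds -> x = 29 - 3 = 26, total = 134 + 26 = 160.
Iteration 5: 26 > 22 holds -> x = 26 - 3 = 23, total = 160 + 23 = 183.
Iteration 6: 23 > 22 holds -> x = 23 - 3 = 20, total = 183 + 20 = 203.
Iteration 7: 20 > 22 fails; recursion stops.
total values: 38, 73, 105, 134, 160, 183, 203; the maximum is 203.

203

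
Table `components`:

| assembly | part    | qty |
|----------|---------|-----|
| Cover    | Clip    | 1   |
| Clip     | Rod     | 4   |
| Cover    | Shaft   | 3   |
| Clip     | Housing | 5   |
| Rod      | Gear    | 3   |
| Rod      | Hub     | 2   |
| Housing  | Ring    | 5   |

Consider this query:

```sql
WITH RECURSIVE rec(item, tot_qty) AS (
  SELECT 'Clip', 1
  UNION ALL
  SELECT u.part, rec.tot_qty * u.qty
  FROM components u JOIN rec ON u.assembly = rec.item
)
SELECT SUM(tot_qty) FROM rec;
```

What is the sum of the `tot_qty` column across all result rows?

Base: (Clip, tot_qty=1).
Iteration 1: components of {Clip} -> Housing = 1*5 = 5, Rod = 1*4 = 4.
Iteration 2: components of {Housing,Rod} -> Gear = 4*3 = 12, Hub = 4*2 = 8, Ring = 5*5 = 25.
Iteration 3: no further components; recursion stops.
SUM(tot_qty) = 1 + 4 + 5 + 12 + 8 + 25 = 55.

55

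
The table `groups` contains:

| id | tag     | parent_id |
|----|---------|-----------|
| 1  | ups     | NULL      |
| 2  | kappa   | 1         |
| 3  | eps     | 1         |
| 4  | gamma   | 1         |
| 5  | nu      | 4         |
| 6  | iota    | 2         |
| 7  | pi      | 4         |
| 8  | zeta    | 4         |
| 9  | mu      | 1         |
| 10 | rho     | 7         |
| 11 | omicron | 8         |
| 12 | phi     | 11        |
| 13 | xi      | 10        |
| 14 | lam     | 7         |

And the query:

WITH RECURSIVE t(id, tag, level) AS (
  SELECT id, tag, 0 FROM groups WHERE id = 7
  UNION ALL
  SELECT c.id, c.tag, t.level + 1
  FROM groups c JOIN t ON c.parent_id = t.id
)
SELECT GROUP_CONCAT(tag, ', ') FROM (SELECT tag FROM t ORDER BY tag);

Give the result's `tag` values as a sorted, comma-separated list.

Base: id=7 (pi) at level 0.
Iteration 1: rows with parent_id in {7} -> rho (id 10, level 1), lam (id 14, level 1).
Iteration 2: rows with parent_id in {10,14} -> xi (id 13, level 2).
Iteration 3: no rows with parent_id in {13}; recursion stops.

lam, pi, rho, xi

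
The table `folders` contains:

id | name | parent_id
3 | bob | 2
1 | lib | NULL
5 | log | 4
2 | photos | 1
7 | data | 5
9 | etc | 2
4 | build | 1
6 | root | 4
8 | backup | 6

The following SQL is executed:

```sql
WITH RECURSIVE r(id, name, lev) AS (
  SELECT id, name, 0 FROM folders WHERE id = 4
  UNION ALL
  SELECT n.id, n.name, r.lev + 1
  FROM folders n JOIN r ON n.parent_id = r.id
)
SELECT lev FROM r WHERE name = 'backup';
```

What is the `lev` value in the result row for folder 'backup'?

Base: id=4 (build) at lev 0.
Iteration 1: rows with parent_id in {4} -> log (id 5, lev 1), root (id 6, lev 1).
Iteration 2: rows with parent_id in {5,6} -> data (id 7, lev 2), backup (id 8, lev 2).
Iteration 3: no rows with parent_id in {7,8}; recursion stops.

2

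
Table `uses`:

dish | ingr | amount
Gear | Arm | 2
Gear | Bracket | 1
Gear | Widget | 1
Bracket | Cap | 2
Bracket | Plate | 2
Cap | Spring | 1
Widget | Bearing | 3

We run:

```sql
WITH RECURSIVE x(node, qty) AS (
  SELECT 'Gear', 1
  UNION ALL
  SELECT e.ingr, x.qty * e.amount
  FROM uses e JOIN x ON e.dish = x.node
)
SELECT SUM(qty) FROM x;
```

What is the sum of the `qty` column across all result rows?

14

Base: (Gear, qty=1).
Iteration 1: components of {Gear} -> Arm = 1*2 = 2, Bracket = 1*1 = 1, Widget = 1*1 = 1.
Iteration 2: components of {Arm,Bracket,Widget} -> Bearing = 1*3 = 3, Cap = 1*2 = 2, Plate = 1*2 = 2.
Iteration 3: components of {Bearing,Cap,Plate} -> Spring = 2*1 = 2.
Iteration 4: no further components; recursion stops.
SUM(qty) = 1 + 2 + 1 + 1 + 2 + 2 + 3 + 2 = 14.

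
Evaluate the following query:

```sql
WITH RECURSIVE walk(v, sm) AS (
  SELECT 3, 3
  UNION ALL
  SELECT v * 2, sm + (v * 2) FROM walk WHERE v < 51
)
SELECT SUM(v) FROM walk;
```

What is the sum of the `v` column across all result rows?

Base: v=3, sm=3.
Iteration 1: 3 < 51 holds -> v = 3 * 2 = 6, sm = 3 + 6 = 9.
Iteration 2: 6 < 51 holds -> v = 6 * 2 = 12, sm = 9 + 12 = 21.
Iteration 3: 12 < 51 holds -> v = 12 * 2 = 24, sm = 21 + 24 = 45.
Iteration 4: 24 < 51 holds -> v = 24 * 2 = 48, sm = 45 + 48 = 93.
Iteration 5: 48 < 51 holds -> v = 48 * 2 = 96, sm = 93 + 96 = 189.
Iteration 6: 96 < 51 fails; recursion stops.
SUM(v) = 3 + 6 + 12 + 24 + 48 + 96 = 189.

189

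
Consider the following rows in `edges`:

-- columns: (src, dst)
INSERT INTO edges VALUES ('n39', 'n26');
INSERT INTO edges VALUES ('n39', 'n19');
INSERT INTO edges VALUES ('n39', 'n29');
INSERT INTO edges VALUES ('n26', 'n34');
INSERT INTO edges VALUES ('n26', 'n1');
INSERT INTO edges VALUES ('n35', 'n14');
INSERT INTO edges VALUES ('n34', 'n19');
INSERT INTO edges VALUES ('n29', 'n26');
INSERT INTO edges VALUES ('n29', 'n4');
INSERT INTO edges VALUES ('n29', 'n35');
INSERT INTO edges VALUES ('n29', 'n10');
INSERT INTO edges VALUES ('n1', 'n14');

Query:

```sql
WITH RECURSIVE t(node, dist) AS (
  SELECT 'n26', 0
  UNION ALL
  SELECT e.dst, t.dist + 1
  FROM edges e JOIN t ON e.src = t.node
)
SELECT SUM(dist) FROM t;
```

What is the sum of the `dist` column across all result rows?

6

Base: (n26, dist=0).
Iteration 1: edges from {n26} -> (n1, dist=1), (n34, dist=1).
Iteration 2: edges from {n1,n34} -> (n14, dist=2), (n19, dist=2).
Iteration 3: no outgoing edges from {n14,n19}; recursion stops.
SUM(dist) = 0 + 1 + 1 + 2 + 2 = 6.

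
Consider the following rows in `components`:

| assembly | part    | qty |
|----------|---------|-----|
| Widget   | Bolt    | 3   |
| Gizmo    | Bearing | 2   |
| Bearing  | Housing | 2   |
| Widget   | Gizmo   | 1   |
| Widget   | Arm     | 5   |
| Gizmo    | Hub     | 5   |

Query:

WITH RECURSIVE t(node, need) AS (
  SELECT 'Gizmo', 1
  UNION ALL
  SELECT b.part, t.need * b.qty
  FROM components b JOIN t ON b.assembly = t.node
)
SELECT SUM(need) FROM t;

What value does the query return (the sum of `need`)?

Base: (Gizmo, need=1).
Iteration 1: components of {Gizmo} -> Bearing = 1*2 = 2, Hub = 1*5 = 5.
Iteration 2: components of {Bearing,Hub} -> Housing = 2*2 = 4.
Iteration 3: no further components; recursion stops.
SUM(need) = 1 + 5 + 2 + 4 = 12.

12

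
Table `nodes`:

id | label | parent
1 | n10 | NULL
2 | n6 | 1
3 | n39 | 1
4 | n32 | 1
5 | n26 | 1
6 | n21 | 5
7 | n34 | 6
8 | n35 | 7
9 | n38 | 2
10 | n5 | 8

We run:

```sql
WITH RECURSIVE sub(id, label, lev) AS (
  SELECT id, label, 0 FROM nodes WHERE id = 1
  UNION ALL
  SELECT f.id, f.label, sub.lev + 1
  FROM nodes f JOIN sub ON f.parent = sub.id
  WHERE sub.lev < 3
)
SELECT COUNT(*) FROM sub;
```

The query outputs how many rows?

8

Base: id=1 (n10) at lev 0.
Iteration 1: rows with parent in {1} -> n6 (id 2, lev 1), n39 (id 3, lev 1), n32 (id 4, lev 1), n26 (id 5, lev 1).
Iteration 2: rows with parent in {2,3,4,5} -> n21 (id 6, lev 2), n38 (id 9, lev 2).
Iteration 3: rows with parent in {6,9} -> n34 (id 7, lev 3).
Iteration 4: lev < 3 fails for all current rows; recursion stops.
Total rows emitted: 8.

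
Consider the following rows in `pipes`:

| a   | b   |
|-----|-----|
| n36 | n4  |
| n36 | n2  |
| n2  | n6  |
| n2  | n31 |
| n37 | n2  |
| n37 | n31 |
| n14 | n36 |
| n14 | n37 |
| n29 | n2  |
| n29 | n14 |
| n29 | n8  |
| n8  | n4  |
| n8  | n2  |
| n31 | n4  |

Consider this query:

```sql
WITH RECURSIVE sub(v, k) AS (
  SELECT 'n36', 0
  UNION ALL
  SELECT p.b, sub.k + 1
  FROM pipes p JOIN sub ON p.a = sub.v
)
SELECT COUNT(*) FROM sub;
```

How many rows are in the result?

6

Base: (n36, k=0).
Iteration 1: edges from {n36} -> (n2, k=1), (n4, k=1).
Iteration 2: edges from {n2,n4} -> (n31, k=2), (n6, k=2).
Iteration 3: edges from {n31,n6} -> (n4, k=3).
Iteration 4: no outgoing edges from {n4}; recursion stops.
Total rows emitted: 6.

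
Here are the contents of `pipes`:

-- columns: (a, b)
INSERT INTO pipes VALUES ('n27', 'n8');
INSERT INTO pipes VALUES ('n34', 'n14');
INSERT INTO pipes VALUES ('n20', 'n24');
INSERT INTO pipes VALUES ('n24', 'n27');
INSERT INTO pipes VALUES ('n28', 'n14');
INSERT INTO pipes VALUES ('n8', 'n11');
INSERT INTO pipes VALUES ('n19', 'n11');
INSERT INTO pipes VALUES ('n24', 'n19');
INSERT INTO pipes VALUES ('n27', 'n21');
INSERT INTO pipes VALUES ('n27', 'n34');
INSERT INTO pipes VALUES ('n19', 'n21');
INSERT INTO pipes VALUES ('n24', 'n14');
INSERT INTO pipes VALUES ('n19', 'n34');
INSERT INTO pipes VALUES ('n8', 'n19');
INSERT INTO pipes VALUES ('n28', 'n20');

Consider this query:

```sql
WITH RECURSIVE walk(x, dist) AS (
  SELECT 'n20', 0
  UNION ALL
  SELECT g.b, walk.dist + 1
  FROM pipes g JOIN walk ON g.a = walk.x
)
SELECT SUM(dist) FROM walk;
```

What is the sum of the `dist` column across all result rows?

Base: (n20, dist=0).
Iteration 1: edges from {n20} -> (n24, dist=1).
Iteration 2: edges from {n24} -> (n14, dist=2), (n19, dist=2), (n27, dist=2).
Iteration 3: edges from {n14,n19,n27} -> (n11, dist=3), (n21, dist=3) x2, (n34, dist=3) x2, (n8, dist=3). [UNION ALL keeps all 6 new rows, including repeats]
Iteration 4: edges from {n11,n21,n34,n8} -> (n11, dist=4), (n14, dist=4) x2, (n19, dist=4). [UNION ALL keeps all 4 new rows, including repeats]
Iteration 5: edges from {n11,n14,n19} -> (n11, dist=5), (n21, dist=5), (n34, dist=5).
Iteration 6: edges from {n11,n21,n34} -> (n14, dist=6).
Iteration 7: no outgoing edges from {n14}; recursion stops.
SUM(dist) = 0 + 1 + 2 + 2 + 2 + 3 + 3 + 3 + 3 + 3 + 3 + 4 + 4 + 4 + ... (19 terms) = 62.

62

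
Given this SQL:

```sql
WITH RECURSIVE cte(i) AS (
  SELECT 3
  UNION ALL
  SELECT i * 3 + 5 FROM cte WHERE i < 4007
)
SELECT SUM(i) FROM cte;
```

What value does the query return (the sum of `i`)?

Base: i=3.
Iteration 1: 3 < 4007 holds -> i = 3 * 3 + 5 = 14.
Iteration 2: 14 < 4007 holds -> i = 14 * 3 + 5 = 47.
Iteration 3: 47 < 4007 holds -> i = 47 * 3 + 5 = 146.
Iteration 4: 146 < 4007 holds -> i = 146 * 3 + 5 = 443.
Iteration 5: 443 < 4007 holds -> i = 443 * 3 + 5 = 1334.
Iteration 6: 1334 < 4007 holds -> i = 1334 * 3 + 5 = 4007.
Iteration 7: 4007 < 4007 fails; recursion stops.
SUM(i) = 3 + 14 + 47 + 146 + 443 + 1334 + 4007 = 5994.

5994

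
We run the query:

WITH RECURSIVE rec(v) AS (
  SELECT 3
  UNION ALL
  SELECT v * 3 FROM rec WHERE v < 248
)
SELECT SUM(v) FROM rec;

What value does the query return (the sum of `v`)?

1092

Base: v=3.
Iteration 1: 3 < 248 holds -> v = 3 * 3 = 9.
Iteration 2: 9 < 248 holds -> v = 9 * 3 = 27.
Iteration 3: 27 < 248 holds -> v = 27 * 3 = 81.
Iteration 4: 81 < 248 holds -> v = 81 * 3 = 243.
Iteration 5: 243 < 248 holds -> v = 243 * 3 = 729.
Iteration 6: 729 < 248 fails; recursion stops.
SUM(v) = 3 + 9 + 27 + 81 + 243 + 729 = 1092.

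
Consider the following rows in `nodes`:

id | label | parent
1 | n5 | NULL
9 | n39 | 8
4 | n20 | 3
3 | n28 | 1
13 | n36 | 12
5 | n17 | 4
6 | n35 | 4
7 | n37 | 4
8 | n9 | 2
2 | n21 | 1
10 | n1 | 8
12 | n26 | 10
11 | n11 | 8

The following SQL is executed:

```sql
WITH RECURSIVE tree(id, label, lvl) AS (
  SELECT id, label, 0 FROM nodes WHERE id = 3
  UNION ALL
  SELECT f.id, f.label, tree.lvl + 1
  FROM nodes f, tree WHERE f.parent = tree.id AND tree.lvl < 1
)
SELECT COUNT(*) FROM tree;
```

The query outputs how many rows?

Base: id=3 (n28) at lvl 0.
Iteration 1: rows with parent in {3} -> n20 (id 4, lvl 1).
Iteration 2: lvl < 1 fails for all current rows; recursion stops.
Total rows emitted: 2.

2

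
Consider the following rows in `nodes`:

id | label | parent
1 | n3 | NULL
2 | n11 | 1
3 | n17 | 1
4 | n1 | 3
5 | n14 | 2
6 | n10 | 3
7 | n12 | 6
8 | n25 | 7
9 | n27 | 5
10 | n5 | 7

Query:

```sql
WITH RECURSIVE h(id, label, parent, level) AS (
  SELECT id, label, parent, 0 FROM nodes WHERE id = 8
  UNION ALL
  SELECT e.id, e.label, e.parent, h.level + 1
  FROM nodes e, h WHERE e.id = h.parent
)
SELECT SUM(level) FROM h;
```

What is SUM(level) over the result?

Base: id=8 (n25), parent=7, level 0.
Iteration 1: join on id=7 -> n12 (id 7, parent=6, level 1).
Iteration 2: join on id=6 -> n10 (id 6, parent=3, level 2).
Iteration 3: join on id=3 -> n17 (id 3, parent=1, level 3).
Iteration 4: join on id=1 -> n3 (id 1, parent=NULL, level 4).
Iteration 5: parent is NULL; no match; recursion stops.
SUM(level) = 0 + 1 + 2 + 3 + 4 = 10.

10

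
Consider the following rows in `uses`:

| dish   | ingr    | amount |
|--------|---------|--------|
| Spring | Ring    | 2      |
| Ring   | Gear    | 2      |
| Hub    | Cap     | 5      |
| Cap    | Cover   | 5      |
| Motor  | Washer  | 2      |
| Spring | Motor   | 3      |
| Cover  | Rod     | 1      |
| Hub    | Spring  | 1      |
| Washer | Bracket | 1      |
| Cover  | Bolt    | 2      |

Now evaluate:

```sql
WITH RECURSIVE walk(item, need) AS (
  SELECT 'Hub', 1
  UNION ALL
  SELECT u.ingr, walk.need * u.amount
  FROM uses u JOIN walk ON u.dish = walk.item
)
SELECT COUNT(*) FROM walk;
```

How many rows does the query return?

11

Base: (Hub, need=1).
Iteration 1: components of {Hub} -> Cap = 1*5 = 5, Spring = 1*1 = 1.
Iteration 2: components of {Cap,Spring} -> Cover = 5*5 = 25, Motor = 1*3 = 3, Ring = 1*2 = 2.
Iteration 3: components of {Cover,Motor,Ring} -> Bolt = 25*2 = 50, Gear = 2*2 = 4, Rod = 25*1 = 25, Washer = 3*2 = 6.
Iteration 4: components of {Bolt,Gear,Rod,Washer} -> Bracket = 6*1 = 6.
Iteration 5: no further components; recursion stops.
Total rows emitted: 11.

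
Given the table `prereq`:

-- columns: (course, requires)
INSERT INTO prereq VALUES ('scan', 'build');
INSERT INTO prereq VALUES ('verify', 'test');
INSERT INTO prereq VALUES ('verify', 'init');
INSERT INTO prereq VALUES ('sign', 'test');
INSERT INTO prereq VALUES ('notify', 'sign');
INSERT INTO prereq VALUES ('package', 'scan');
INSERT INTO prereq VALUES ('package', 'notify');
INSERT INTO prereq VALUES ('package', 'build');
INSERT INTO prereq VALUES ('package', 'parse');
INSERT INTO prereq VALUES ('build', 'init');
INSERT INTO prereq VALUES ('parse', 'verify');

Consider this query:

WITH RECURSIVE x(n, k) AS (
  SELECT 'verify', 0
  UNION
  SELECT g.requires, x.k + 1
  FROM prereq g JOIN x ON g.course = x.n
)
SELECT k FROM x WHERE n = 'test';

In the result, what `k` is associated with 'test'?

Base: (verify, k=0).
Iteration 1: edges from {verify} -> (init, k=1), (test, k=1).
Iteration 2: no outgoing edges from {init,test}; recursion stops.

1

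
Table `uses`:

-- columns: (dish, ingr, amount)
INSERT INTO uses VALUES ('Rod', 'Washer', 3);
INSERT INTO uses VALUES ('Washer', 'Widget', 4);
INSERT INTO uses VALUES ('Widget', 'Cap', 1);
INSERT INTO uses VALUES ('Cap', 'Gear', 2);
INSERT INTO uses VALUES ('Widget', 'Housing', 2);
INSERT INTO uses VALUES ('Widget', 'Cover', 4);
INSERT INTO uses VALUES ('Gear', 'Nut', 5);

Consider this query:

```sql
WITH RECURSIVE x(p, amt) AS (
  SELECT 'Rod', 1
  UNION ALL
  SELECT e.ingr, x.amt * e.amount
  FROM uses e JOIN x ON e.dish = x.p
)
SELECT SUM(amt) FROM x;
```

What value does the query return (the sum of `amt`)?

Base: (Rod, amt=1).
Iteration 1: components of {Rod} -> Washer = 1*3 = 3.
Iteration 2: components of {Washer} -> Widget = 3*4 = 12.
Iteration 3: components of {Widget} -> Cap = 12*1 = 12, Cover = 12*4 = 48, Housing = 12*2 = 24.
Iteration 4: components of {Cap,Cover,Housing} -> Gear = 12*2 = 24.
Iteration 5: components of {Gear} -> Nut = 24*5 = 120.
Iteration 6: no further components; recursion stops.
SUM(amt) = 1 + 3 + 12 + 12 + 24 + 48 + 24 + 120 = 244.

244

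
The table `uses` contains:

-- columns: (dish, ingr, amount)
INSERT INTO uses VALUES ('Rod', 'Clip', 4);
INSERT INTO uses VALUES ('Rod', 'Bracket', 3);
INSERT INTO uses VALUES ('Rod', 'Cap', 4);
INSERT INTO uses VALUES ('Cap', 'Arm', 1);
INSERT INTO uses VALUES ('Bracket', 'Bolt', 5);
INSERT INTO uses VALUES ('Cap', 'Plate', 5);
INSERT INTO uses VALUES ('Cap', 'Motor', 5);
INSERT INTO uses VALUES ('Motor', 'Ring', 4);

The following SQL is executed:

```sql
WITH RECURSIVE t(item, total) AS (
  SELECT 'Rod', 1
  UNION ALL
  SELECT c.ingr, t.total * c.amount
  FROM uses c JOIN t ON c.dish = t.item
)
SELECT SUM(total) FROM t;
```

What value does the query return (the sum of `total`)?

Base: (Rod, total=1).
Iteration 1: components of {Rod} -> Bracket = 1*3 = 3, Cap = 1*4 = 4, Clip = 1*4 = 4.
Iteration 2: components of {Bracket,Cap,Clip} -> Arm = 4*1 = 4, Bolt = 3*5 = 15, Motor = 4*5 = 20, Plate = 4*5 = 20.
Iteration 3: components of {Arm,Bolt,Motor,Plate} -> Ring = 20*4 = 80.
Iteration 4: no further components; recursion stops.
SUM(total) = 1 + 4 + 3 + 4 + 15 + 4 + 20 + 20 + 80 = 151.

151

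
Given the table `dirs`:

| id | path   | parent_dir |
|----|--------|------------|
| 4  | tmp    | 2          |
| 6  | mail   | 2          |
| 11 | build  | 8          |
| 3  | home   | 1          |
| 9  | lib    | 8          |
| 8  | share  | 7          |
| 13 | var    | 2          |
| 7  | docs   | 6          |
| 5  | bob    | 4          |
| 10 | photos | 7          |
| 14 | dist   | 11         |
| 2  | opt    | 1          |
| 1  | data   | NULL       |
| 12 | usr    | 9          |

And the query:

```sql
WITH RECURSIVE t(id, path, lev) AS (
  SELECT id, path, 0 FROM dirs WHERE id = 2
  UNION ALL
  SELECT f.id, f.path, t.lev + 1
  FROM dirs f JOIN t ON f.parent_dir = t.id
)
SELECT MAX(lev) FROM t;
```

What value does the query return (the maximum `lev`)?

5

Base: id=2 (opt) at lev 0.
Iteration 1: rows with parent_dir in {2} -> tmp (id 4, lev 1), mail (id 6, lev 1), var (id 13, lev 1).
Iteration 2: rows with parent_dir in {4,6,13} -> bob (id 5, lev 2), docs (id 7, lev 2).
Iteration 3: rows with parent_dir in {5,7} -> share (id 8, lev 3), photos (id 10, lev 3).
Iteration 4: rows with parent_dir in {8,10} -> lib (id 9, lev 4), build (id 11, lev 4).
Iteration 5: rows with parent_dir in {9,11} -> usr (id 12, lev 5), dist (id 14, lev 5).
Iteration 6: no rows with parent_dir in {12,14}; recursion stops.
lev values: 0, 1, 1, 1, 2, 2, 3, 3, 4, 4, 5, 5; the maximum is 5.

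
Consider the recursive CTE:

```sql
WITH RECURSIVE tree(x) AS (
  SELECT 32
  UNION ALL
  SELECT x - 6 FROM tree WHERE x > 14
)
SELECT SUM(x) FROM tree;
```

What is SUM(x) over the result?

Base: x=32.
Iteration 1: 32 > 14 holds -> x = 32 - 6 = 26.
Iteration 2: 26 > 14 holds -> x = 26 - 6 = 20.
Iteration 3: 20 > 14 holds -> x = 20 - 6 = 14.
Iteration 4: 14 > 14 fails; recursion stops.
SUM(x) = 32 + 26 + 20 + 14 = 92.

92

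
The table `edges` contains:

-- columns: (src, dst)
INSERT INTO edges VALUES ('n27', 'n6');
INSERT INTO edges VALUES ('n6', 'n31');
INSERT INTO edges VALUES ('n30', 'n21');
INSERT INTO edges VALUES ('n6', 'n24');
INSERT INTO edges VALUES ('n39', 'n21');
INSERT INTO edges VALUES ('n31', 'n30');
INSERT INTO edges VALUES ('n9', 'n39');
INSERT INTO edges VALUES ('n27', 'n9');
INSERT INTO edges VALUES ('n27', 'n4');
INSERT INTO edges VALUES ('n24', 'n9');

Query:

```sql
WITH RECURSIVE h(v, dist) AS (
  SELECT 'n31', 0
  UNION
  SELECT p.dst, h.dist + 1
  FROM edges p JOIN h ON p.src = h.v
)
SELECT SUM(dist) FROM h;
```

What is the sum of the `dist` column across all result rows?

3

Base: (n31, dist=0).
Iteration 1: edges from {n31} -> (n30, dist=1).
Iteration 2: edges from {n30} -> (n21, dist=2).
Iteration 3: no outgoing edges from {n21}; recursion stops.
SUM(dist) = 0 + 1 + 2 = 3.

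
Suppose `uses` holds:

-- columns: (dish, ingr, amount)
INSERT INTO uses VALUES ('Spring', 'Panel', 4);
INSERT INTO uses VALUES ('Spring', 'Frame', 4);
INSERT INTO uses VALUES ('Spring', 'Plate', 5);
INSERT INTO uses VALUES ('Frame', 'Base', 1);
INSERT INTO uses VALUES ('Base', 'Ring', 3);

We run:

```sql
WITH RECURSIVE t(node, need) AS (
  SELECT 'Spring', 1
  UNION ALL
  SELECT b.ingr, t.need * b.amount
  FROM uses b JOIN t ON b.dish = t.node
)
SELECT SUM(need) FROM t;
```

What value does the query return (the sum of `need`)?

Base: (Spring, need=1).
Iteration 1: components of {Spring} -> Frame = 1*4 = 4, Panel = 1*4 = 4, Plate = 1*5 = 5.
Iteration 2: components of {Frame,Panel,Plate} -> Base = 4*1 = 4.
Iteration 3: components of {Base} -> Ring = 4*3 = 12.
Iteration 4: no further components; recursion stops.
SUM(need) = 1 + 4 + 4 + 5 + 4 + 12 = 30.

30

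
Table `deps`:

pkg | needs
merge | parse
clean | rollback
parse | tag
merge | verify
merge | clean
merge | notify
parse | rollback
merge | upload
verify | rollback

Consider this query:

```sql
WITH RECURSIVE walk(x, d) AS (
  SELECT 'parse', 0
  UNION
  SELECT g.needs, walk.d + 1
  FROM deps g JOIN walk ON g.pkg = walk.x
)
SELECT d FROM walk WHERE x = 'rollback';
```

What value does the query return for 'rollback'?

Base: (parse, d=0).
Iteration 1: edges from {parse} -> (rollback, d=1), (tag, d=1).
Iteration 2: no outgoing edges from {rollback,tag}; recursion stops.

1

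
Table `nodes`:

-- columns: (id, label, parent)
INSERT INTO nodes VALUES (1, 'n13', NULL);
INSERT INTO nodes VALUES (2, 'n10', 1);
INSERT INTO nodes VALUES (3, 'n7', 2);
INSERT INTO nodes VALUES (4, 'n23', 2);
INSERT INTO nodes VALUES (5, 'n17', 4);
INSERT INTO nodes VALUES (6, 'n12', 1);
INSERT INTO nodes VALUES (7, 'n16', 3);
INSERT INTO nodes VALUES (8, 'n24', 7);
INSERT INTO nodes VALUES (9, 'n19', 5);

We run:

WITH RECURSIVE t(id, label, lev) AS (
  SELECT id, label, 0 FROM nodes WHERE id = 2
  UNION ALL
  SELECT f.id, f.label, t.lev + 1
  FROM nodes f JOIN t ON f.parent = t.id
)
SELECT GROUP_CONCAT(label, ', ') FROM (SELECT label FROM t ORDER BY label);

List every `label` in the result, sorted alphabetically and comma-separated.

n10, n16, n17, n19, n23, n24, n7

Base: id=2 (n10) at lev 0.
Iteration 1: rows with parent in {2} -> n7 (id 3, lev 1), n23 (id 4, lev 1).
Iteration 2: rows with parent in {3,4} -> n17 (id 5, lev 2), n16 (id 7, lev 2).
Iteration 3: rows with parent in {5,7} -> n24 (id 8, lev 3), n19 (id 9, lev 3).
Iteration 4: no rows with parent in {8,9}; recursion stops.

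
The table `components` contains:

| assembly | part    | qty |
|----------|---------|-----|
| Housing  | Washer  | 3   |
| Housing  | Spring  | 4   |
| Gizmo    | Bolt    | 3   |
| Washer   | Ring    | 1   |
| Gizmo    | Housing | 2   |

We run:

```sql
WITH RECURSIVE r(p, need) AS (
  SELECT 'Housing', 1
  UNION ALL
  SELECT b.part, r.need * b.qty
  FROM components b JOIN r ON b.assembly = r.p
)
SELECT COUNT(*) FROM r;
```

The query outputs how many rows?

Base: (Housing, need=1).
Iteration 1: components of {Housing} -> Spring = 1*4 = 4, Washer = 1*3 = 3.
Iteration 2: components of {Spring,Washer} -> Ring = 3*1 = 3.
Iteration 3: no further components; recursion stops.
Total rows emitted: 4.

4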